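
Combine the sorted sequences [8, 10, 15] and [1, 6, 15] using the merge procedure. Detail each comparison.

Merging process:

Compare 8 vs 1: take 1 from right. Merged: [1]
Compare 8 vs 6: take 6 from right. Merged: [1, 6]
Compare 8 vs 15: take 8 from left. Merged: [1, 6, 8]
Compare 10 vs 15: take 10 from left. Merged: [1, 6, 8, 10]
Compare 15 vs 15: take 15 from left. Merged: [1, 6, 8, 10, 15]
Append remaining from right: [15]. Merged: [1, 6, 8, 10, 15, 15]

Final merged array: [1, 6, 8, 10, 15, 15]
Total comparisons: 5

The merged array is [1, 6, 8, 10, 15, 15], requiring 5 comparisons. The merge step runs in O(n) time where n is the total number of elements.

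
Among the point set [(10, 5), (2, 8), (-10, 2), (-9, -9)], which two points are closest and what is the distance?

Computing all pairwise distances among 4 points:

d((10, 5), (2, 8)) = 8.544 <-- minimum
d((10, 5), (-10, 2)) = 20.2237
d((10, 5), (-9, -9)) = 23.6008
d((2, 8), (-10, 2)) = 13.4164
d((2, 8), (-9, -9)) = 20.2485
d((-10, 2), (-9, -9)) = 11.0454

Closest pair: (10, 5) and (2, 8) with distance 8.544

The closest pair is (10, 5) and (2, 8) with Euclidean distance 8.544. For 4 points, brute-force pairwise comparison is shown above. For large n, the divide-and-conquer algorithm (sort by x, recurse on halves, check the dividing strip) achieves O(n log n).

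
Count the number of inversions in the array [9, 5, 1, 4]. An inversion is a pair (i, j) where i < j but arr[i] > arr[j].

Finding inversions in [9, 5, 1, 4]:

(0, 1): arr[0]=9 > arr[1]=5
(0, 2): arr[0]=9 > arr[2]=1
(0, 3): arr[0]=9 > arr[3]=4
(1, 2): arr[1]=5 > arr[2]=1
(1, 3): arr[1]=5 > arr[3]=4

Total inversions: 5

The array has 5 inversion(s): (0,1), (0,2), (0,3), (1,2), (1,3). Each pair (i,j) satisfies i < j and arr[i] > arr[j].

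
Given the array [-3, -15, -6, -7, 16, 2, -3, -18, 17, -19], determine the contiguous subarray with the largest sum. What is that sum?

Using Kadane's algorithm on [-3, -15, -6, -7, 16, 2, -3, -18, 17, -19]:

Scanning through the array:
Position 1 (value -15): max_ending_here = -15, max_so_far = -3
Position 2 (value -6): max_ending_here = -6, max_so_far = -3
Position 3 (value -7): max_ending_here = -7, max_so_far = -3
Position 4 (value 16): max_ending_here = 16, max_so_far = 16
Position 5 (value 2): max_ending_here = 18, max_so_far = 18
Position 6 (value -3): max_ending_here = 15, max_so_far = 18
Position 7 (value -18): max_ending_here = -3, max_so_far = 18
Position 8 (value 17): max_ending_here = 17, max_so_far = 18
Position 9 (value -19): max_ending_here = -2, max_so_far = 18

Maximum subarray: [16, 2]
Maximum sum: 18

The maximum subarray is [16, 2] with sum 18. This subarray runs from index 4 to index 5.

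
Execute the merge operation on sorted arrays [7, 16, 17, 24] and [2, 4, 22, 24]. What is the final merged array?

Merging process:

Compare 7 vs 2: take 2 from right. Merged: [2]
Compare 7 vs 4: take 4 from right. Merged: [2, 4]
Compare 7 vs 22: take 7 from left. Merged: [2, 4, 7]
Compare 16 vs 22: take 16 from left. Merged: [2, 4, 7, 16]
Compare 17 vs 22: take 17 from left. Merged: [2, 4, 7, 16, 17]
Compare 24 vs 22: take 22 from right. Merged: [2, 4, 7, 16, 17, 22]
Compare 24 vs 24: take 24 from left. Merged: [2, 4, 7, 16, 17, 22, 24]
Append remaining from right: [24]. Merged: [2, 4, 7, 16, 17, 22, 24, 24]

Final merged array: [2, 4, 7, 16, 17, 22, 24, 24]
Total comparisons: 7

The merged array is [2, 4, 7, 16, 17, 22, 24, 24], requiring 7 comparisons. The merge step runs in O(n) time where n is the total number of elements.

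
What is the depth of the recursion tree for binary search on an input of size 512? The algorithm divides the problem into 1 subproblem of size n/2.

For divide and conquer with division factor 2:

Problem sizes at each level:
Level 0: 512
Level 1: 256
Level 2: 128
Level 3: 64
Level 4: 32
Level 5: 16
Level 6: 8
Level 7: 4
Level 8: 2
Level 9: 1

The root is level 0 and the size-1 base case is level 9 (the tree spans levels 0 through 9, i.e. 10 levels counting the root), so the depth is the number of divisions: log_2(512) = 9

The recursion tree depth is log_2(512) = 9. At each level, the problem size is divided by 2, so it takes 9 divisions to reduce to a base case of size 1. The algorithm makes 1 recursive call at each level.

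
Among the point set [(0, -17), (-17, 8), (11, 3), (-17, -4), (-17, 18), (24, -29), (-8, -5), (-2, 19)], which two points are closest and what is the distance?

Computing all pairwise distances among 8 points:

d((0, -17), (-17, 8)) = 30.2324
d((0, -17), (11, 3)) = 22.8254
d((0, -17), (-17, -4)) = 21.4009
d((0, -17), (-17, 18)) = 38.9102
d((0, -17), (24, -29)) = 26.8328
d((0, -17), (-8, -5)) = 14.4222
d((0, -17), (-2, 19)) = 36.0555
d((-17, 8), (11, 3)) = 28.4429
d((-17, 8), (-17, -4)) = 12.0
d((-17, 8), (-17, 18)) = 10.0
d((-17, 8), (24, -29)) = 55.2268
d((-17, 8), (-8, -5)) = 15.8114
d((-17, 8), (-2, 19)) = 18.6011
d((11, 3), (-17, -4)) = 28.8617
d((11, 3), (-17, 18)) = 31.7648
d((11, 3), (24, -29)) = 34.5398
d((11, 3), (-8, -5)) = 20.6155
d((11, 3), (-2, 19)) = 20.6155
d((-17, -4), (-17, 18)) = 22.0
d((-17, -4), (24, -29)) = 48.0208
d((-17, -4), (-8, -5)) = 9.0554 <-- minimum
d((-17, -4), (-2, 19)) = 27.4591
d((-17, 18), (24, -29)) = 62.3699
d((-17, 18), (-8, -5)) = 24.6982
d((-17, 18), (-2, 19)) = 15.0333
d((24, -29), (-8, -5)) = 40.0
d((24, -29), (-2, 19)) = 54.5894
d((-8, -5), (-2, 19)) = 24.7386

Closest pair: (-17, -4) and (-8, -5) with distance 9.0554

The closest pair is (-17, -4) and (-8, -5) with Euclidean distance 9.0554. For 8 points, brute-force pairwise comparison is shown above. For large n, the divide-and-conquer algorithm (sort by x, recurse on halves, check the dividing strip) achieves O(n log n).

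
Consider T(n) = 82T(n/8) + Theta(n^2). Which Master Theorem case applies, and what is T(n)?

Master Theorem for T(n) = 82T(n/8) + O(n^2):

a = 82, b = 8, c = 2
log_b(a) = log_8(82) = 2.1192

Case 1: c = 2 < log_8(82) = 2.1192
T(n) = O(n^(log_8 82))

For T(n) = 82T(n/8) + O(n^2): log_8(82) = 2.1192. This is Case 1 of the Master Theorem (c < log_b(a), work dominated by leaves), giving O(n^(log_8 82)).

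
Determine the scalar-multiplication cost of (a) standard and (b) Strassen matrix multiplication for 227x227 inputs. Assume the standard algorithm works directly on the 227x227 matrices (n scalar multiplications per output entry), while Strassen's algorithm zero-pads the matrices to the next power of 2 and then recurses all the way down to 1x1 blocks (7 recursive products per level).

Matrix multiplication for 227x227 matrices:

Strassen's algorithm requires power-of-2 dimensions. Pad 227x227 to 256x256 (next power of 2).

Standard algorithm: 227^3 = 11697083 multiplications
Strassen's algorithm: 7^(log2(256)) = 7^8 = 5764801 multiplications
Savings: 11697083 - 5764801 = 5932282 multiplications

Standard: 11697083 multiplications (227^3). Strassen: 5764801 multiplications (7^8, after padding to 256x256). Strassen reduces 8 recursive multiplications to 7 at each level.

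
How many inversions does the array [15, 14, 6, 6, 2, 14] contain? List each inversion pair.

Finding inversions in [15, 14, 6, 6, 2, 14]:

(0, 1): arr[0]=15 > arr[1]=14
(0, 2): arr[0]=15 > arr[2]=6
(0, 3): arr[0]=15 > arr[3]=6
(0, 4): arr[0]=15 > arr[4]=2
(0, 5): arr[0]=15 > arr[5]=14
(1, 2): arr[1]=14 > arr[2]=6
(1, 3): arr[1]=14 > arr[3]=6
(1, 4): arr[1]=14 > arr[4]=2
(2, 4): arr[2]=6 > arr[4]=2
(3, 4): arr[3]=6 > arr[4]=2

Total inversions: 10

The array has 10 inversion(s): (0,1), (0,2), (0,3), (0,4), (0,5), (1,2), (1,3), (1,4), (2,4), (3,4). Each pair (i,j) satisfies i < j and arr[i] > arr[j].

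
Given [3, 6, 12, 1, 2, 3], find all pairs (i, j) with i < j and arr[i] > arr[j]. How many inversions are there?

Finding inversions in [3, 6, 12, 1, 2, 3]:

(0, 3): arr[0]=3 > arr[3]=1
(0, 4): arr[0]=3 > arr[4]=2
(1, 3): arr[1]=6 > arr[3]=1
(1, 4): arr[1]=6 > arr[4]=2
(1, 5): arr[1]=6 > arr[5]=3
(2, 3): arr[2]=12 > arr[3]=1
(2, 4): arr[2]=12 > arr[4]=2
(2, 5): arr[2]=12 > arr[5]=3

Total inversions: 8

The array has 8 inversion(s): (0,3), (0,4), (1,3), (1,4), (1,5), (2,3), (2,4), (2,5). Each pair (i,j) satisfies i < j and arr[i] > arr[j].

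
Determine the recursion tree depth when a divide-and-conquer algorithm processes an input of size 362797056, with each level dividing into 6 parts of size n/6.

For divide and conquer with division factor 6:

Problem sizes at each level:
Level 0: 362797056
Level 1: 60466176
Level 2: 10077696
Level 3: 1679616
Level 4: 279936
Level 5: 46656
Level 6: 7776
Level 7: 1296
Level 8: 216
Level 9: 36
Level 10: 6
Level 11: 1

The root is level 0 and the size-1 base case is level 11 (the tree spans levels 0 through 11, i.e. 12 levels counting the root), so the depth is the number of divisions: log_6(362797056) = 11

The recursion tree depth is log_6(362797056) = 11. At each level, the problem size is divided by 6, so it takes 11 divisions to reduce to a base case of size 1. The algorithm makes 6 recursive calls at each level.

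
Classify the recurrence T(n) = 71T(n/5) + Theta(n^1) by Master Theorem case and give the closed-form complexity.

Master Theorem for T(n) = 71T(n/5) + O(n^1):

a = 71, b = 5, c = 1
log_b(a) = log_5(71) = 2.6486

Case 1: c = 1 < log_5(71) = 2.6486
T(n) = O(n^(log_5 71))

For T(n) = 71T(n/5) + O(n^1): log_5(71) = 2.6486. This is Case 1 of the Master Theorem (c < log_b(a), work dominated by leaves), giving O(n^(log_5 71)).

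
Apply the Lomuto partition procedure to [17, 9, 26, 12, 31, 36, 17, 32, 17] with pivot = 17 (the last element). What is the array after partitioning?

Lomuto partition with pivot = 17:

Initial array: [17, 9, 26, 12, 31, 36, 17, 32, 17]

arr[0]=17 <= 17: swap with position 0, array becomes [17, 9, 26, 12, 31, 36, 17, 32, 17]
arr[1]=9 <= 17: swap with position 1, array becomes [17, 9, 26, 12, 31, 36, 17, 32, 17]
arr[2]=26 > 17: no swap
arr[3]=12 <= 17: swap with position 2, array becomes [17, 9, 12, 26, 31, 36, 17, 32, 17]
arr[4]=31 > 17: no swap
arr[5]=36 > 17: no swap
arr[6]=17 <= 17: swap with position 3, array becomes [17, 9, 12, 17, 31, 36, 26, 32, 17]
arr[7]=32 > 17: no swap

Place pivot at position 4: [17, 9, 12, 17, 17, 36, 26, 32, 31]
Pivot position: 4

After partitioning with pivot 17, the array becomes [17, 9, 12, 17, 17, 36, 26, 32, 31]. The pivot is placed at index 4. All elements to the left of the pivot are <= 17, and all elements to the right are > 17.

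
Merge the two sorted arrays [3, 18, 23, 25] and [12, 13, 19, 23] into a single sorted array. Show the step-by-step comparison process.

Merging process:

Compare 3 vs 12: take 3 from left. Merged: [3]
Compare 18 vs 12: take 12 from right. Merged: [3, 12]
Compare 18 vs 13: take 13 from right. Merged: [3, 12, 13]
Compare 18 vs 19: take 18 from left. Merged: [3, 12, 13, 18]
Compare 23 vs 19: take 19 from right. Merged: [3, 12, 13, 18, 19]
Compare 23 vs 23: take 23 from left. Merged: [3, 12, 13, 18, 19, 23]
Compare 25 vs 23: take 23 from right. Merged: [3, 12, 13, 18, 19, 23, 23]
Append remaining from left: [25]. Merged: [3, 12, 13, 18, 19, 23, 23, 25]

Final merged array: [3, 12, 13, 18, 19, 23, 23, 25]
Total comparisons: 7

The merged array is [3, 12, 13, 18, 19, 23, 23, 25], requiring 7 comparisons. The merge step runs in O(n) time where n is the total number of elements.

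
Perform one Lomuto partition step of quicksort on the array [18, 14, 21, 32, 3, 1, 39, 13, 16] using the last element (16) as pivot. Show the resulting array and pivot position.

Lomuto partition with pivot = 16:

Initial array: [18, 14, 21, 32, 3, 1, 39, 13, 16]

arr[0]=18 > 16: no swap
arr[1]=14 <= 16: swap with position 0, array becomes [14, 18, 21, 32, 3, 1, 39, 13, 16]
arr[2]=21 > 16: no swap
arr[3]=32 > 16: no swap
arr[4]=3 <= 16: swap with position 1, array becomes [14, 3, 21, 32, 18, 1, 39, 13, 16]
arr[5]=1 <= 16: swap with position 2, array becomes [14, 3, 1, 32, 18, 21, 39, 13, 16]
arr[6]=39 > 16: no swap
arr[7]=13 <= 16: swap with position 3, array becomes [14, 3, 1, 13, 18, 21, 39, 32, 16]

Place pivot at position 4: [14, 3, 1, 13, 16, 21, 39, 32, 18]
Pivot position: 4

After partitioning with pivot 16, the array becomes [14, 3, 1, 13, 16, 21, 39, 32, 18]. The pivot is placed at index 4. All elements to the left of the pivot are <= 16, and all elements to the right are > 16.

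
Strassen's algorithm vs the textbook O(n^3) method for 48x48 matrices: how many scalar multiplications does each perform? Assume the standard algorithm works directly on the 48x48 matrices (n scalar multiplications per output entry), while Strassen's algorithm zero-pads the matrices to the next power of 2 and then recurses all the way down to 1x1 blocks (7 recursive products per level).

Matrix multiplication for 48x48 matrices:

Strassen's algorithm requires power-of-2 dimensions. Pad 48x48 to 64x64 (next power of 2).

Standard algorithm: 48^3 = 110592 multiplications
Strassen's algorithm: 7^(log2(64)) = 7^6 = 117649 multiplications
Difference: 110592 - 117649 = -7057 (Strassen uses MORE here due to padding overhead — for small or just-over-power-of-2 n, padding can outweigh the per-level savings)

Standard: 110592 multiplications (48^3). Strassen: 117649 multiplications (7^6, after padding to 64x64). Strassen reduces 8 recursive multiplications to 7 at each level.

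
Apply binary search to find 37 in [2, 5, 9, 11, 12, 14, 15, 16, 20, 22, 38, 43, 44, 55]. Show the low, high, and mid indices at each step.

Binary search for 37 in [2, 5, 9, 11, 12, 14, 15, 16, 20, 22, 38, 43, 44, 55]:

lo=0, hi=13, mid=6, arr[mid]=15 -> 15 < 37, search right half
lo=7, hi=13, mid=10, arr[mid]=38 -> 38 > 37, search left half
lo=7, hi=9, mid=8, arr[mid]=20 -> 20 < 37, search right half
lo=9, hi=9, mid=9, arr[mid]=22 -> 22 < 37, search right half
lo=10 > hi=9, target 37 not found

Binary search determines that 37 is not in the array after 4 comparisons. The search space was exhausted without finding the target.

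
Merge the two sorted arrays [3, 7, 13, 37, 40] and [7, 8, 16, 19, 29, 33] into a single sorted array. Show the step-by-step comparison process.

Merging process:

Compare 3 vs 7: take 3 from left. Merged: [3]
Compare 7 vs 7: take 7 from left. Merged: [3, 7]
Compare 13 vs 7: take 7 from right. Merged: [3, 7, 7]
Compare 13 vs 8: take 8 from right. Merged: [3, 7, 7, 8]
Compare 13 vs 16: take 13 from left. Merged: [3, 7, 7, 8, 13]
Compare 37 vs 16: take 16 from right. Merged: [3, 7, 7, 8, 13, 16]
Compare 37 vs 19: take 19 from right. Merged: [3, 7, 7, 8, 13, 16, 19]
Compare 37 vs 29: take 29 from right. Merged: [3, 7, 7, 8, 13, 16, 19, 29]
Compare 37 vs 33: take 33 from right. Merged: [3, 7, 7, 8, 13, 16, 19, 29, 33]
Append remaining from left: [37, 40]. Merged: [3, 7, 7, 8, 13, 16, 19, 29, 33, 37, 40]

Final merged array: [3, 7, 7, 8, 13, 16, 19, 29, 33, 37, 40]
Total comparisons: 9

The merged array is [3, 7, 7, 8, 13, 16, 19, 29, 33, 37, 40], requiring 9 comparisons. The merge step runs in O(n) time where n is the total number of elements.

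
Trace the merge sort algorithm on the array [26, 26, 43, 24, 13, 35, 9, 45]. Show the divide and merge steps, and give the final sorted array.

Merge sort trace:

Split: [26, 26, 43, 24, 13, 35, 9, 45] -> [26, 26, 43, 24] and [13, 35, 9, 45]
  Split: [26, 26, 43, 24] -> [26, 26] and [43, 24]
    Split: [26, 26] -> [26] and [26]
    Merge: [26] + [26] -> [26, 26]
    Split: [43, 24] -> [43] and [24]
    Merge: [43] + [24] -> [24, 43]
  Merge: [26, 26] + [24, 43] -> [24, 26, 26, 43]
  Split: [13, 35, 9, 45] -> [13, 35] and [9, 45]
    Split: [13, 35] -> [13] and [35]
    Merge: [13] + [35] -> [13, 35]
    Split: [9, 45] -> [9] and [45]
    Merge: [9] + [45] -> [9, 45]
  Merge: [13, 35] + [9, 45] -> [9, 13, 35, 45]
Merge: [24, 26, 26, 43] + [9, 13, 35, 45] -> [9, 13, 24, 26, 26, 35, 43, 45]

Final sorted array: [9, 13, 24, 26, 26, 35, 43, 45]

The merge sort proceeds by recursively splitting the array and merging sorted halves.
After all merges, the sorted array is [9, 13, 24, 26, 26, 35, 43, 45].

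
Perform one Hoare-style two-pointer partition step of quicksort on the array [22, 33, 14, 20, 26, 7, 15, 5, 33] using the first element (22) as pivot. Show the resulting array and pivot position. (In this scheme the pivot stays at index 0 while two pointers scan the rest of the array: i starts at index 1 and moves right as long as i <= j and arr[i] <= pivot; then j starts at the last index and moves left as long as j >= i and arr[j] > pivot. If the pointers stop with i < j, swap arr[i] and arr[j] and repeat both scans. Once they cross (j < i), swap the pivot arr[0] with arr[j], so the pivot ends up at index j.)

Hoare-style two-pointer partition with pivot = 22:

Initial array: [22, 33, 14, 20, 26, 7, 15, 5, 33]

Pointers start at i = 1, j = 8.
i stops at index 1 (arr[1]=33 > 22), j stops at index 7 (arr[7]=5 <= 22): swap arr[1] and arr[7], array becomes [22, 5, 14, 20, 26, 7, 15, 33, 33]
i stops at index 4 (arr[4]=26 > 22), j stops at index 6 (arr[6]=15 <= 22): swap arr[4] and arr[6], array becomes [22, 5, 14, 20, 15, 7, 26, 33, 33]
i ends at 6, j ends at 5: the pointers have crossed (j < i), so scanning stops.

Swap pivot arr[0] with arr[5] to place pivot at position 5: [7, 5, 14, 20, 15, 22, 26, 33, 33]
Pivot position: 5

After partitioning with pivot 22, the array becomes [7, 5, 14, 20, 15, 22, 26, 33, 33]. The pivot is placed at index 5. All elements to the left of the pivot are <= 22, and all elements to the right are > 22.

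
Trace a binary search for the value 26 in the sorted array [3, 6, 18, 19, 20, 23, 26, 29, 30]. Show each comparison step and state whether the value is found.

Binary search for 26 in [3, 6, 18, 19, 20, 23, 26, 29, 30]:

lo=0, hi=8, mid=4, arr[mid]=20 -> 20 < 26, search right half
lo=5, hi=8, mid=6, arr[mid]=26 -> Found target at index 6!

Binary search finds 26 at index 6 after 2 comparisons. The search repeatedly halves the search space by comparing with the middle element.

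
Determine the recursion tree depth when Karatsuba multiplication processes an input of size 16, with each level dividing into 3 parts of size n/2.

For divide and conquer with division factor 2:

Problem sizes at each level:
Level 0: 16
Level 1: 8
Level 2: 4
Level 3: 2
Level 4: 1

The root is level 0 and the size-1 base case is level 4 (the tree spans levels 0 through 4, i.e. 5 levels counting the root), so the depth is the number of divisions: log_2(16) = 4

The recursion tree depth is log_2(16) = 4. At each level, the problem size is divided by 2, so it takes 4 divisions to reduce to a base case of size 1. The algorithm makes 3 recursive calls at each level.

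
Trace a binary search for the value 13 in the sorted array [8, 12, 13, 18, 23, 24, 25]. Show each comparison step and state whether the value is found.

Binary search for 13 in [8, 12, 13, 18, 23, 24, 25]:

lo=0, hi=6, mid=3, arr[mid]=18 -> 18 > 13, search left half
lo=0, hi=2, mid=1, arr[mid]=12 -> 12 < 13, search right half
lo=2, hi=2, mid=2, arr[mid]=13 -> Found target at index 2!

Binary search finds 13 at index 2 after 3 comparisons. The search repeatedly halves the search space by comparing with the middle element.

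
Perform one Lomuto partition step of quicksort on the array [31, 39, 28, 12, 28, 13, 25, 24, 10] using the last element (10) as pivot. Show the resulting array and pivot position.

Lomuto partition with pivot = 10:

Initial array: [31, 39, 28, 12, 28, 13, 25, 24, 10]

arr[0]=31 > 10: no swap
arr[1]=39 > 10: no swap
arr[2]=28 > 10: no swap
arr[3]=12 > 10: no swap
arr[4]=28 > 10: no swap
arr[5]=13 > 10: no swap
arr[6]=25 > 10: no swap
arr[7]=24 > 10: no swap

Place pivot at position 0: [10, 39, 28, 12, 28, 13, 25, 24, 31]
Pivot position: 0

After partitioning with pivot 10, the array becomes [10, 39, 28, 12, 28, 13, 25, 24, 31]. The pivot is placed at index 0. All elements to the left of the pivot are <= 10, and all elements to the right are > 10.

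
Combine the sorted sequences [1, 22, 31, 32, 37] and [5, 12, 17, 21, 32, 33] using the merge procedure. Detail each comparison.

Merging process:

Compare 1 vs 5: take 1 from left. Merged: [1]
Compare 22 vs 5: take 5 from right. Merged: [1, 5]
Compare 22 vs 12: take 12 from right. Merged: [1, 5, 12]
Compare 22 vs 17: take 17 from right. Merged: [1, 5, 12, 17]
Compare 22 vs 21: take 21 from right. Merged: [1, 5, 12, 17, 21]
Compare 22 vs 32: take 22 from left. Merged: [1, 5, 12, 17, 21, 22]
Compare 31 vs 32: take 31 from left. Merged: [1, 5, 12, 17, 21, 22, 31]
Compare 32 vs 32: take 32 from left. Merged: [1, 5, 12, 17, 21, 22, 31, 32]
Compare 37 vs 32: take 32 from right. Merged: [1, 5, 12, 17, 21, 22, 31, 32, 32]
Compare 37 vs 33: take 33 from right. Merged: [1, 5, 12, 17, 21, 22, 31, 32, 32, 33]
Append remaining from left: [37]. Merged: [1, 5, 12, 17, 21, 22, 31, 32, 32, 33, 37]

Final merged array: [1, 5, 12, 17, 21, 22, 31, 32, 32, 33, 37]
Total comparisons: 10

The merged array is [1, 5, 12, 17, 21, 22, 31, 32, 32, 33, 37], requiring 10 comparisons. The merge step runs in O(n) time where n is the total number of elements.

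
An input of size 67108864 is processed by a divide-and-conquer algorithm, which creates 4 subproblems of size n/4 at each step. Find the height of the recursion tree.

For divide and conquer with division factor 4:

Problem sizes at each level:
Level 0: 67108864
Level 1: 16777216
Level 2: 4194304
Level 3: 1048576
Level 4: 262144
Level 5: 65536
Level 6: 16384
Level 7: 4096
Level 8: 1024
Level 9: 256
Level 10: 64
Level 11: 16
Level 12: 4
Level 13: 1

The root is level 0 and the size-1 base case is level 13 (the tree spans levels 0 through 13, i.e. 14 levels counting the root), so the depth is the number of divisions: log_4(67108864) = 13

The recursion tree depth is log_4(67108864) = 13. At each level, the problem size is divided by 4, so it takes 13 divisions to reduce to a base case of size 1. The algorithm makes 4 recursive calls at each level.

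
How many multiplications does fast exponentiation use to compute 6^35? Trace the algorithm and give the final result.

Computing 6^35 by squaring (build up from 6^1; each line after the first costs one multiplication):

6^1 = 6
6^2 = (6^1)^2 = 6^2 = 36
6^4 = (6^2)^2 = 36^2 = 1296
6^8 = (6^4)^2 = 1296^2 = 1679616
6^16 = (6^8)^2 = 1679616^2 = 2821109907456
6^17 = 6 * 6^16 = 6 * 2821109907456 = 16926659444736
6^34 = (6^17)^2 = 16926659444736^2 = 286511799958070431838109696
6^35 = 6 * 6^34 = 6 * 286511799958070431838109696 = 1719070799748422591028658176

Result: 1719070799748422591028658176
Multiplications needed: 7 (7 lines after 6^1)

6^35 = 1719070799748422591028658176. Using exponentiation by squaring, this requires 7 multiplications. The key idea: if the exponent is even, square the half-power; if odd, multiply by the base once.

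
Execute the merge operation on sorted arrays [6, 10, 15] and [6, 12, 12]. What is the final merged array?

Merging process:

Compare 6 vs 6: take 6 from left. Merged: [6]
Compare 10 vs 6: take 6 from right. Merged: [6, 6]
Compare 10 vs 12: take 10 from left. Merged: [6, 6, 10]
Compare 15 vs 12: take 12 from right. Merged: [6, 6, 10, 12]
Compare 15 vs 12: take 12 from right. Merged: [6, 6, 10, 12, 12]
Append remaining from left: [15]. Merged: [6, 6, 10, 12, 12, 15]

Final merged array: [6, 6, 10, 12, 12, 15]
Total comparisons: 5

The merged array is [6, 6, 10, 12, 12, 15], requiring 5 comparisons. The merge step runs in O(n) time where n is the total number of elements.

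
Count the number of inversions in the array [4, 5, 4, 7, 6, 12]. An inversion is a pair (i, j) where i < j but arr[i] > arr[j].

Finding inversions in [4, 5, 4, 7, 6, 12]:

(1, 2): arr[1]=5 > arr[2]=4
(3, 4): arr[3]=7 > arr[4]=6

Total inversions: 2

The array has 2 inversion(s): (1,2), (3,4). Each pair (i,j) satisfies i < j and arr[i] > arr[j].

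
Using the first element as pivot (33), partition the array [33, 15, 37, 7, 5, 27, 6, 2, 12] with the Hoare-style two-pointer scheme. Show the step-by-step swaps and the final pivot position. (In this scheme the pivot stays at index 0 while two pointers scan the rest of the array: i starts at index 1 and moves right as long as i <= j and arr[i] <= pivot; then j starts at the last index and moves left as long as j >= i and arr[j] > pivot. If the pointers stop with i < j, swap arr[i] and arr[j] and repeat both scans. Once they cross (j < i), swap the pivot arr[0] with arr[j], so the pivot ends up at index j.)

Hoare-style two-pointer partition with pivot = 33:

Initial array: [33, 15, 37, 7, 5, 27, 6, 2, 12]

Pointers start at i = 1, j = 8.
i stops at index 2 (arr[2]=37 > 33), j stops at index 8 (arr[8]=12 <= 33): swap arr[2] and arr[8], array becomes [33, 15, 12, 7, 5, 27, 6, 2, 37]
i ends at 8, j ends at 7: the pointers have crossed (j < i), so scanning stops.

Swap pivot arr[0] with arr[7] to place pivot at position 7: [2, 15, 12, 7, 5, 27, 6, 33, 37]
Pivot position: 7

After partitioning with pivot 33, the array becomes [2, 15, 12, 7, 5, 27, 6, 33, 37]. The pivot is placed at index 7. All elements to the left of the pivot are <= 33, and all elements to the right are > 33.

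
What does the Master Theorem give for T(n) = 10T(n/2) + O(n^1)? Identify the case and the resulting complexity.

Master Theorem for T(n) = 10T(n/2) + O(n^1):

a = 10, b = 2, c = 1
log_b(a) = log_2(10) = 3.3219

Case 1: c = 1 < log_2(10) = 3.3219
T(n) = O(n^(log_2 10))

For T(n) = 10T(n/2) + O(n^1): log_2(10) = 3.3219. This is Case 1 of the Master Theorem (c < log_b(a), work dominated by leaves), giving O(n^(log_2 10)).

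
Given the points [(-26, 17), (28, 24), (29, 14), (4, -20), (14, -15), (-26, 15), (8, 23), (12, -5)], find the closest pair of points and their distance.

Computing all pairwise distances among 8 points:

d((-26, 17), (28, 24)) = 54.4518
d((-26, 17), (29, 14)) = 55.0818
d((-26, 17), (4, -20)) = 47.634
d((-26, 17), (14, -15)) = 51.225
d((-26, 17), (-26, 15)) = 2.0 <-- minimum
d((-26, 17), (8, 23)) = 34.5254
d((-26, 17), (12, -5)) = 43.909
d((28, 24), (29, 14)) = 10.0499
d((28, 24), (4, -20)) = 50.1199
d((28, 24), (14, -15)) = 41.4367
d((28, 24), (-26, 15)) = 54.7449
d((28, 24), (8, 23)) = 20.025
d((28, 24), (12, -5)) = 33.121
d((29, 14), (4, -20)) = 42.2019
d((29, 14), (14, -15)) = 32.6497
d((29, 14), (-26, 15)) = 55.0091
d((29, 14), (8, 23)) = 22.8473
d((29, 14), (12, -5)) = 25.4951
d((4, -20), (14, -15)) = 11.1803
d((4, -20), (-26, 15)) = 46.0977
d((4, -20), (8, 23)) = 43.1856
d((4, -20), (12, -5)) = 17.0
d((14, -15), (-26, 15)) = 50.0
d((14, -15), (8, 23)) = 38.4708
d((14, -15), (12, -5)) = 10.198
d((-26, 15), (8, 23)) = 34.9285
d((-26, 15), (12, -5)) = 42.9418
d((8, 23), (12, -5)) = 28.2843

Closest pair: (-26, 17) and (-26, 15) with distance 2.0

The closest pair is (-26, 17) and (-26, 15) with Euclidean distance 2.0. For 8 points, brute-force pairwise comparison is shown above. For large n, the divide-and-conquer algorithm (sort by x, recurse on halves, check the dividing strip) achieves O(n log n).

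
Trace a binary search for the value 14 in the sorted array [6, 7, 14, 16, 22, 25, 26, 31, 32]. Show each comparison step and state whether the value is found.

Binary search for 14 in [6, 7, 14, 16, 22, 25, 26, 31, 32]:

lo=0, hi=8, mid=4, arr[mid]=22 -> 22 > 14, search left half
lo=0, hi=3, mid=1, arr[mid]=7 -> 7 < 14, search right half
lo=2, hi=3, mid=2, arr[mid]=14 -> Found target at index 2!

Binary search finds 14 at index 2 after 3 comparisons. The search repeatedly halves the search space by comparing with the middle element.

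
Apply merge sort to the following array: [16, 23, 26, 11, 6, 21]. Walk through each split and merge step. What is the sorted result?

Merge sort trace:

Split: [16, 23, 26, 11, 6, 21] -> [16, 23, 26] and [11, 6, 21]
  Split: [16, 23, 26] -> [16] and [23, 26]
    Split: [23, 26] -> [23] and [26]
    Merge: [23] + [26] -> [23, 26]
  Merge: [16] + [23, 26] -> [16, 23, 26]
  Split: [11, 6, 21] -> [11] and [6, 21]
    Split: [6, 21] -> [6] and [21]
    Merge: [6] + [21] -> [6, 21]
  Merge: [11] + [6, 21] -> [6, 11, 21]
Merge: [16, 23, 26] + [6, 11, 21] -> [6, 11, 16, 21, 23, 26]

Final sorted array: [6, 11, 16, 21, 23, 26]

The merge sort proceeds by recursively splitting the array and merging sorted halves.
After all merges, the sorted array is [6, 11, 16, 21, 23, 26].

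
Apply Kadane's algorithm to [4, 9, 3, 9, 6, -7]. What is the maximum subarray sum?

Using Kadane's algorithm on [4, 9, 3, 9, 6, -7]:

Scanning through the array:
Position 1 (value 9): max_ending_here = 13, max_so_far = 13
Position 2 (value 3): max_ending_here = 16, max_so_far = 16
Position 3 (value 9): max_ending_here = 25, max_so_far = 25
Position 4 (value 6): max_ending_here = 31, max_so_far = 31
Position 5 (value -7): max_ending_here = 24, max_so_far = 31

Maximum subarray: [4, 9, 3, 9, 6]
Maximum sum: 31

The maximum subarray is [4, 9, 3, 9, 6] with sum 31. This subarray runs from index 0 to index 4.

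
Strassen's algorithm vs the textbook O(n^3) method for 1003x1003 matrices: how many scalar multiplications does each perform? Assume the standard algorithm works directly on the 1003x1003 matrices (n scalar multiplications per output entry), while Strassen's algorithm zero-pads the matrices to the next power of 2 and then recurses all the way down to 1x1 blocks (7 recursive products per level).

Matrix multiplication for 1003x1003 matrices:

Strassen's algorithm requires power-of-2 dimensions. Pad 1003x1003 to 1024x1024 (next power of 2).

Standard algorithm: 1003^3 = 1009027027 multiplications
Strassen's algorithm: 7^(log2(1024)) = 7^10 = 282475249 multiplications
Savings: 1009027027 - 282475249 = 726551778 multiplications

Standard: 1009027027 multiplications (1003^3). Strassen: 282475249 multiplications (7^10, after padding to 1024x1024). Strassen reduces 8 recursive multiplications to 7 at each level.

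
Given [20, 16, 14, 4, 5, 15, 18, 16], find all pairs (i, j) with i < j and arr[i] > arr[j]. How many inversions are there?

Finding inversions in [20, 16, 14, 4, 5, 15, 18, 16]:

(0, 1): arr[0]=20 > arr[1]=16
(0, 2): arr[0]=20 > arr[2]=14
(0, 3): arr[0]=20 > arr[3]=4
(0, 4): arr[0]=20 > arr[4]=5
(0, 5): arr[0]=20 > arr[5]=15
(0, 6): arr[0]=20 > arr[6]=18
(0, 7): arr[0]=20 > arr[7]=16
(1, 2): arr[1]=16 > arr[2]=14
(1, 3): arr[1]=16 > arr[3]=4
(1, 4): arr[1]=16 > arr[4]=5
(1, 5): arr[1]=16 > arr[5]=15
(2, 3): arr[2]=14 > arr[3]=4
(2, 4): arr[2]=14 > arr[4]=5
(6, 7): arr[6]=18 > arr[7]=16

Total inversions: 14

The array has 14 inversion(s): (0,1), (0,2), (0,3), (0,4), (0,5), (0,6), (0,7), (1,2), (1,3), (1,4), (1,5), (2,3), (2,4), (6,7). Each pair (i,j) satisfies i < j and arr[i] > arr[j].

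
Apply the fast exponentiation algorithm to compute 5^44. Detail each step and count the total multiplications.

Computing 5^44 by squaring (build up from 5^1; each line after the first costs one multiplication):

5^1 = 5
5^2 = (5^1)^2 = 5^2 = 25
5^4 = (5^2)^2 = 25^2 = 625
5^5 = 5 * 5^4 = 5 * 625 = 3125
5^10 = (5^5)^2 = 3125^2 = 9765625
5^11 = 5 * 5^10 = 5 * 9765625 = 48828125
5^22 = (5^11)^2 = 48828125^2 = 2384185791015625
5^44 = (5^22)^2 = 2384185791015625^2 = 5684341886080801486968994140625

Result: 5684341886080801486968994140625
Multiplications needed: 7 (7 lines after 5^1)

5^44 = 5684341886080801486968994140625. Using exponentiation by squaring, this requires 7 multiplications. The key idea: if the exponent is even, square the half-power; if odd, multiply by the base once.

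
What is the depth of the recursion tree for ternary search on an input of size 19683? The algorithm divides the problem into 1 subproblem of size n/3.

For divide and conquer with division factor 3:

Problem sizes at each level:
Level 0: 19683
Level 1: 6561
Level 2: 2187
Level 3: 729
Level 4: 243
Level 5: 81
Level 6: 27
Level 7: 9
Level 8: 3
Level 9: 1

The root is level 0 and the size-1 base case is level 9 (the tree spans levels 0 through 9, i.e. 10 levels counting the root), so the depth is the number of divisions: log_3(19683) = 9

The recursion tree depth is log_3(19683) = 9. At each level, the problem size is divided by 3, so it takes 9 divisions to reduce to a base case of size 1. The algorithm makes 1 recursive call at each level.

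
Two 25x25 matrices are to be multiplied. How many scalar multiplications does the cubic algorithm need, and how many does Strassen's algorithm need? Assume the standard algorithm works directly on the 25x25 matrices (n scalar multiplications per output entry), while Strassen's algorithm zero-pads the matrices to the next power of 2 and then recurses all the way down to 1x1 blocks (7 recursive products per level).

Matrix multiplication for 25x25 matrices:

Strassen's algorithm requires power-of-2 dimensions. Pad 25x25 to 32x32 (next power of 2).

Standard algorithm: 25^3 = 15625 multiplications
Strassen's algorithm: 7^(log2(32)) = 7^5 = 16807 multiplications
Difference: 15625 - 16807 = -1182 (Strassen uses MORE here due to padding overhead — for small or just-over-power-of-2 n, padding can outweigh the per-level savings)

Standard: 15625 multiplications (25^3). Strassen: 16807 multiplications (7^5, after padding to 32x32). Strassen reduces 8 recursive multiplications to 7 at each level.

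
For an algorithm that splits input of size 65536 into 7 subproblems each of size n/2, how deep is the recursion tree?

For divide and conquer with division factor 2:

Problem sizes at each level:
Level 0: 65536
Level 1: 32768
Level 2: 16384
Level 3: 8192
Level 4: 4096
Level 5: 2048
Level 6: 1024
Level 7: 512
Level 8: 256
Level 9: 128
Level 10: 64
Level 11: 32
Level 12: 16
Level 13: 8
Level 14: 4
Level 15: 2
Level 16: 1

The root is level 0 and the size-1 base case is level 16 (the tree spans levels 0 through 16, i.e. 17 levels counting the root), so the depth is the number of divisions: log_2(65536) = 16

The recursion tree depth is log_2(65536) = 16. At each level, the problem size is divided by 2, so it takes 16 divisions to reduce to a base case of size 1. The algorithm makes 7 recursive calls at each level.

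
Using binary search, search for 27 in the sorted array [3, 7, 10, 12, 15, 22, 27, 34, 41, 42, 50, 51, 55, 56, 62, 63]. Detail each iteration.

Binary search for 27 in [3, 7, 10, 12, 15, 22, 27, 34, 41, 42, 50, 51, 55, 56, 62, 63]:

lo=0, hi=15, mid=7, arr[mid]=34 -> 34 > 27, search left half
lo=0, hi=6, mid=3, arr[mid]=12 -> 12 < 27, search right half
lo=4, hi=6, mid=5, arr[mid]=22 -> 22 < 27, search right half
lo=6, hi=6, mid=6, arr[mid]=27 -> Found target at index 6!

Binary search finds 27 at index 6 after 4 comparisons. The search repeatedly halves the search space by comparing with the middle element.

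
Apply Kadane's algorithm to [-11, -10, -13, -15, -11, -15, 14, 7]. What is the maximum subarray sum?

Using Kadane's algorithm on [-11, -10, -13, -15, -11, -15, 14, 7]:

Scanning through the array:
Position 1 (value -10): max_ending_here = -10, max_so_far = -10
Position 2 (value -13): max_ending_here = -13, max_so_far = -10
Position 3 (value -15): max_ending_here = -15, max_so_far = -10
Position 4 (value -11): max_ending_here = -11, max_so_far = -10
Position 5 (value -15): max_ending_here = -15, max_so_far = -10
Position 6 (value 14): max_ending_here = 14, max_so_far = 14
Position 7 (value 7): max_ending_here = 21, max_so_far = 21

Maximum subarray: [14, 7]
Maximum sum: 21

The maximum subarray is [14, 7] with sum 21. This subarray runs from index 6 to index 7.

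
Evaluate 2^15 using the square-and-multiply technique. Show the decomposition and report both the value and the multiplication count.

Computing 2^15 by squaring (build up from 2^1; each line after the first costs one multiplication):

2^1 = 2
2^2 = (2^1)^2 = 2^2 = 4
2^3 = 2 * 2^2 = 2 * 4 = 8
2^6 = (2^3)^2 = 8^2 = 64
2^7 = 2 * 2^6 = 2 * 64 = 128
2^14 = (2^7)^2 = 128^2 = 16384
2^15 = 2 * 2^14 = 2 * 16384 = 32768

Result: 32768
Multiplications needed: 6 (6 lines after 2^1)

2^15 = 32768. Using exponentiation by squaring, this requires 6 multiplications. The key idea: if the exponent is even, square the half-power; if odd, multiply by the base once.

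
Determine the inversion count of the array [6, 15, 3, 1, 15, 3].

Finding inversions in [6, 15, 3, 1, 15, 3]:

(0, 2): arr[0]=6 > arr[2]=3
(0, 3): arr[0]=6 > arr[3]=1
(0, 5): arr[0]=6 > arr[5]=3
(1, 2): arr[1]=15 > arr[2]=3
(1, 3): arr[1]=15 > arr[3]=1
(1, 5): arr[1]=15 > arr[5]=3
(2, 3): arr[2]=3 > arr[3]=1
(4, 5): arr[4]=15 > arr[5]=3

Total inversions: 8

The array has 8 inversion(s): (0,2), (0,3), (0,5), (1,2), (1,3), (1,5), (2,3), (4,5). Each pair (i,j) satisfies i < j and arr[i] > arr[j].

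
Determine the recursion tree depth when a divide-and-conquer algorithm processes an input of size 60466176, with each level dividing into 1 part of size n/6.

For divide and conquer with division factor 6:

Problem sizes at each level:
Level 0: 60466176
Level 1: 10077696
Level 2: 1679616
Level 3: 279936
Level 4: 46656
Level 5: 7776
Level 6: 1296
Level 7: 216
Level 8: 36
Level 9: 6
Level 10: 1

The root is level 0 and the size-1 base case is level 10 (the tree spans levels 0 through 10, i.e. 11 levels counting the root), so the depth is the number of divisions: log_6(60466176) = 10

The recursion tree depth is log_6(60466176) = 10. At each level, the problem size is divided by 6, so it takes 10 divisions to reduce to a base case of size 1. The algorithm makes 1 recursive call at each level.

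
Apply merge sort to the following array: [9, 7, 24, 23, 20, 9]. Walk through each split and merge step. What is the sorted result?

Merge sort trace:

Split: [9, 7, 24, 23, 20, 9] -> [9, 7, 24] and [23, 20, 9]
  Split: [9, 7, 24] -> [9] and [7, 24]
    Split: [7, 24] -> [7] and [24]
    Merge: [7] + [24] -> [7, 24]
  Merge: [9] + [7, 24] -> [7, 9, 24]
  Split: [23, 20, 9] -> [23] and [20, 9]
    Split: [20, 9] -> [20] and [9]
    Merge: [20] + [9] -> [9, 20]
  Merge: [23] + [9, 20] -> [9, 20, 23]
Merge: [7, 9, 24] + [9, 20, 23] -> [7, 9, 9, 20, 23, 24]

Final sorted array: [7, 9, 9, 20, 23, 24]

The merge sort proceeds by recursively splitting the array and merging sorted halves.
After all merges, the sorted array is [7, 9, 9, 20, 23, 24].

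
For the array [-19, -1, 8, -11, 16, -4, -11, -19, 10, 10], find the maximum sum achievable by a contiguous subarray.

Using Kadane's algorithm on [-19, -1, 8, -11, 16, -4, -11, -19, 10, 10]:

Scanning through the array:
Position 1 (value -1): max_ending_here = -1, max_so_far = -1
Position 2 (value 8): max_ending_here = 8, max_so_far = 8
Position 3 (value -11): max_ending_here = -3, max_so_far = 8
Position 4 (value 16): max_ending_here = 16, max_so_far = 16
Position 5 (value -4): max_ending_here = 12, max_so_far = 16
Position 6 (value -11): max_ending_here = 1, max_so_far = 16
Position 7 (value -19): max_ending_here = -18, max_so_far = 16
Position 8 (value 10): max_ending_here = 10, max_so_far = 16
Position 9 (value 10): max_ending_here = 20, max_so_far = 20

Maximum subarray: [10, 10]
Maximum sum: 20

The maximum subarray is [10, 10] with sum 20. This subarray runs from index 8 to index 9.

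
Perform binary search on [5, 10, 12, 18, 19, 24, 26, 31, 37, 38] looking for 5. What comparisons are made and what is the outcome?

Binary search for 5 in [5, 10, 12, 18, 19, 24, 26, 31, 37, 38]:

lo=0, hi=9, mid=4, arr[mid]=19 -> 19 > 5, search left half
lo=0, hi=3, mid=1, arr[mid]=10 -> 10 > 5, search left half
lo=0, hi=0, mid=0, arr[mid]=5 -> Found target at index 0!

Binary search finds 5 at index 0 after 3 comparisons. The search repeatedly halves the search space by comparing with the middle element.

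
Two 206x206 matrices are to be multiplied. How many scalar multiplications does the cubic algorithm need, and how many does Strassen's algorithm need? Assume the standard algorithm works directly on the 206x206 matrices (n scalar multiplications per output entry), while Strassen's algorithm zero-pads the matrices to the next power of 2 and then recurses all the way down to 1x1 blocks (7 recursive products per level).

Matrix multiplication for 206x206 matrices:

Strassen's algorithm requires power-of-2 dimensions. Pad 206x206 to 256x256 (next power of 2).

Standard algorithm: 206^3 = 8741816 multiplications
Strassen's algorithm: 7^(log2(256)) = 7^8 = 5764801 multiplications
Savings: 8741816 - 5764801 = 2977015 multiplications

Standard: 8741816 multiplications (206^3). Strassen: 5764801 multiplications (7^8, after padding to 256x256). Strassen reduces 8 recursive multiplications to 7 at each level.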